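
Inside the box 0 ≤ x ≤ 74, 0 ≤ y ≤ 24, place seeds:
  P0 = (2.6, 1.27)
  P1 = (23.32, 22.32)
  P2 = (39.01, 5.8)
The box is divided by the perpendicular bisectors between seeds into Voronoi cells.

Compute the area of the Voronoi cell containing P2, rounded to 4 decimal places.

Area of P2's cell: 1069.9667

1. box [0,74]×[0,24]: [(0, 0) (74, 0) (74, 24) (0, 24)]
2. ⊥bis P2·P0 via (20.805,3.535): [(21.2448, 0) (74, 0) (74, 24) (18.2588, 24)]  |A|=1301.9564
3. ⊥bis P2·P1 via (31.165,14.06): [(20.7287, 4.1481) (21.2448, 0) (74, 0) (74, 24) (41.6308, 24)]  |A|=1069.9667
4. canonical 5-gon: [(20.7287, 4.1481) (21.2448, 0) (74, 0) (74, 24) (41.6308, 24)]
5. shoelace: 1069.9667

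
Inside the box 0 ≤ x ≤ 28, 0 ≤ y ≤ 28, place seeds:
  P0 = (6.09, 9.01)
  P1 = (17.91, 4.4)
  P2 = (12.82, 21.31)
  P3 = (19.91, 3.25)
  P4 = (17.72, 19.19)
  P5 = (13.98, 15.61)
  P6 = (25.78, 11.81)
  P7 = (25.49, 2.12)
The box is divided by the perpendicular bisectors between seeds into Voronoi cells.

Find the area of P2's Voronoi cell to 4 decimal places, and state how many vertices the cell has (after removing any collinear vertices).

1. box [0,28]×[0,28]: [(0, 0) (28, 0) (28, 28) (0, 28)]
2. ⊥bis P2·P0 via (9.455,15.16): [(0, 20.3333) (28, 5.013) (28, 28) (0, 28)]  |A|=429.1509
3. ⊥bis P2·P1 via (15.365,12.855): [(0, 20.3333) (14.2701, 12.5254) (28, 16.6582) (28, 28) (0, 28)]  |A|=349.2071
4. ⊥bis P2·P3 via (16.365,12.28): [(0, 20.3333) (14.2701, 12.5254) (25.931, 16.0354) (28, 16.8477) (28, 28) (0, 28)]  |A|=349.0111
5. ⊥bis P2·P4 via (15.27,20.25): [(0, 20.3333) (12.3763, 13.5616) (18.6231, 28) (0, 28)]  |A|=181.8856
6. ⊥bis P2·P5 via (13.4,18.46): [(0, 20.3333) (6.1284, 16.9802) (14.6013, 18.7045) (18.6231, 28) (0, 28)]  |A|=162.0164
7. ⊥bis P2·P6 via (19.3,16.56): [(0, 20.3333) (6.1284, 16.9802) (14.6013, 18.7045) (18.6231, 28) (0, 28)]  |A|=162.0164
8. ⊥bis P2·P7 via (19.155,11.715): [(0, 20.3333) (6.1284, 16.9802) (14.6013, 18.7045) (18.6231, 28) (0, 28)]  |A|=162.0164
9. canonical 5-gon: [(0, 20.3333) (6.1284, 16.9802) (14.6013, 18.7045) (18.6231, 28) (0, 28)]
10. shoelace: 162.0164

Area of P2's cell: 162.0164 (5 vertices)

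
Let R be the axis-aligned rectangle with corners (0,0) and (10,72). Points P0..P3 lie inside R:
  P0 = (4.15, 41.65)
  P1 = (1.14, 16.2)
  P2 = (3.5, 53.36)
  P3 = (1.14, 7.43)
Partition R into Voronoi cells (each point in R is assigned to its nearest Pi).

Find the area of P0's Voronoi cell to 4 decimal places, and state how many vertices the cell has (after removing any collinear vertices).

Area of P0's cell: 189.2375 (4 vertices)

1. box [0,10]×[0,72]: [(0, 0) (10, 0) (10, 72) (0, 72)]
2. ⊥bis P0·P1 via (2.645,28.925): [(0, 29.2378) (10, 28.0551) (10, 72) (0, 72)]  |A|=433.5353
3. ⊥bis P0·P2 via (3.825,47.505): [(0, 47.2927) (0, 29.2378) (10, 28.0551) (10, 47.8478)]  |A|=189.2375
4. ⊥bis P0·P3 via (2.645,24.54): [(0, 47.2927) (0, 29.2378) (10, 28.0551) (10, 47.8478)]  |A|=189.2375
5. canonical 4-gon: [(0, 47.2927) (0, 29.2378) (10, 28.0551) (10, 47.8478)]
6. shoelace: 189.2375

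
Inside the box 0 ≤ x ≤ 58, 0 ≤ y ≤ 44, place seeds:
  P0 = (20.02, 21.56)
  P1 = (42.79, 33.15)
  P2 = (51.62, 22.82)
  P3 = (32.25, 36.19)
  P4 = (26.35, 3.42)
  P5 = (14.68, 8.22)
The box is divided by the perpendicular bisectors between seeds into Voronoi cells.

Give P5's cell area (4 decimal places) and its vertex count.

Area of P5's cell: 367.4986 (4 vertices)

1. box [0,58]×[0,44]: [(0, 0) (58, 0) (58, 44) (0, 44)]
2. ⊥bis P5·P0 via (17.35,14.89): [(0, 21.8352) (0, 0) (54.5471, 0)]  |A|=595.5237
3. ⊥bis P5·P1 via (28.735,20.685): [(42.9699, 4.6344) (0, 21.8352) (0, 0) (47.08, 0)]  |A|=578.2209
4. ⊥bis P5·P2 via (33.15,15.52): [(36.4154, 7.2581) (0, 21.8352) (0, 0) (39.2841, 0)]  |A|=540.133
5. ⊥bis P5·P3 via (23.465,22.205): [(36.4154, 7.2581) (0, 21.8352) (0, 0) (39.2841, 0)]  |A|=540.133
6. ⊥bis P5·P4 via (20.515,5.82): [(23.2708, 12.5199) (0, 21.8352) (0, 0) (18.1212, 0)]  |A|=367.4986
7. canonical 4-gon: [(23.2708, 12.5199) (0, 21.8352) (0, 0) (18.1212, 0)]
8. shoelace: 367.4986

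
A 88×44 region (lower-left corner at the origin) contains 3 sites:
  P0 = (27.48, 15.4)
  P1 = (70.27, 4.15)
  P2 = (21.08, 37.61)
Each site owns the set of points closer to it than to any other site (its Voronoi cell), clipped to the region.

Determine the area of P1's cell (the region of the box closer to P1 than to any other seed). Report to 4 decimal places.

Area of P1's cell: 1565.1621

1. box [0,88]×[0,44]: [(0, 0) (88, 0) (88, 44) (0, 44)]
2. ⊥bis P1·P0 via (48.875,9.775): [(46.305, 0) (88, 0) (88, 44) (57.8732, 44)]  |A|=1580.0797
3. ⊥bis P1·P2 via (45.675,20.88): [(55.6501, 35.5446) (46.305, 0) (88, 0) (88, 44) (61.4017, 44)]  |A|=1565.1621
4. canonical 5-gon: [(55.6501, 35.5446) (46.305, 0) (88, 0) (88, 44) (61.4017, 44)]
5. shoelace: 1565.1621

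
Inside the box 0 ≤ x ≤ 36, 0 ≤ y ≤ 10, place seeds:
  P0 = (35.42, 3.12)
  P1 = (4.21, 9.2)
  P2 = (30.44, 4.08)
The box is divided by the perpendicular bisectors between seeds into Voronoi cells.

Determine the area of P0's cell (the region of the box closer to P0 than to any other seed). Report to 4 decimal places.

1. box [0,36]×[0,10]: [(0, 0) (36, 0) (36, 10) (0, 10)]
2. ⊥bis P0·P1 via (19.815,6.16): [(18.615, 0) (36, 0) (36, 10) (20.5631, 10)]  |A|=164.1098
3. ⊥bis P0·P2 via (32.93,3.6): [(32.236, 0) (36, 0) (36, 10) (34.1637, 10)]  |A|=28.0012
4. canonical 4-gon: [(32.236, 0) (36, 0) (36, 10) (34.1637, 10)]
5. shoelace: 28.0012

Area of P0's cell: 28.0012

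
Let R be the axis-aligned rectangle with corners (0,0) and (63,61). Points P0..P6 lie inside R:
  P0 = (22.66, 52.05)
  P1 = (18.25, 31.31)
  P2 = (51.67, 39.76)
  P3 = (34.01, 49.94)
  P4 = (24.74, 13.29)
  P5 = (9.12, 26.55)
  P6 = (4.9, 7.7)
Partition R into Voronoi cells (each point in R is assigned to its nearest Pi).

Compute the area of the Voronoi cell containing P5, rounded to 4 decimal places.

1. box [0,63]×[0,61]: [(0, 0) (63, 0) (63, 61) (0, 61)]
2. ⊥bis P5·P0 via (15.89,39.3): [(0, 47.7373) (0, 0) (63, 0) (63, 14.2855)]  |A|=1953.718
3. ⊥bis P5·P1 via (13.685,28.93): [(5.3648, 44.8887) (0, 47.7373) (0, 0) (28.7679, 0)]  |A|=773.7271
4. ⊥bis P5·P2 via (30.395,33.155): [(5.3648, 44.8887) (0, 47.7373) (0, 0) (28.7679, 0)]  |A|=773.7271
5. ⊥bis P5·P3 via (21.565,38.245): [(5.3648, 44.8887) (0, 47.7373) (0, 0) (28.7679, 0)]  |A|=773.7271
6. ⊥bis P5·P4 via (16.93,19.92): [(17.8298, 20.98) (5.3648, 44.8887) (0, 47.7373) (0, 0) (0.0197, 0)]  |A|=472.1588
7. ⊥bis P5·P6 via (7.01,17.125): [(13.352, 15.7052) (17.8298, 20.98) (5.3648, 44.8887) (0, 47.7373) (0, 18.6943)]  |A|=347.2008
8. canonical 5-gon: [(13.352, 15.7052) (17.8298, 20.98) (5.3648, 44.8887) (0, 47.7373) (0, 18.6943)]
9. shoelace: 347.2008

Area of P5's cell: 347.2008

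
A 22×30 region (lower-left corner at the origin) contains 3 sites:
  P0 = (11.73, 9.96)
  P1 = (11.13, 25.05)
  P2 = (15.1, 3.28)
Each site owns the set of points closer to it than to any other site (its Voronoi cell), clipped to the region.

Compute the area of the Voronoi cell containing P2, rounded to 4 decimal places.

Area of P2's cell: 118.8580

1. box [0,22]×[0,30]: [(0, 0) (22, 0) (22, 30) (0, 30)]
2. ⊥bis P2·P0 via (13.415,6.62): [(0.2929, 0) (22, 0) (22, 10.9511)]  |A|=118.858
3. ⊥bis P2·P1 via (13.115,14.165): [(0.2929, 0) (22, 0) (22, 10.9511)]  |A|=118.858
4. canonical 3-gon: [(0.2929, 0) (22, 0) (22, 10.9511)]
5. shoelace: 118.858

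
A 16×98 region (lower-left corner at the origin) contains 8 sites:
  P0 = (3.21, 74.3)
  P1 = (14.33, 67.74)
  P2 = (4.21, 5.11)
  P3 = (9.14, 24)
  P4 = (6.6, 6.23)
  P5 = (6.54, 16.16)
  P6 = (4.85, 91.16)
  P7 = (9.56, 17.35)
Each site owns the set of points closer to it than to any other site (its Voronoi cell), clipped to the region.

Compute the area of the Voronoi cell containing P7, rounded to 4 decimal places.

Area of P7's cell: 77.7503

1. box [0,16]×[0,98]: [(0, 0) (16, 0) (16, 98) (0, 98)]
2. ⊥bis P7·P0 via (6.385,45.825): [(0, 45.1131) (0, 0) (16, 0) (16, 46.8971)]  |A|=736.0812
3. ⊥bis P7·P1 via (11.945,42.545): [(0, 43.6757) (0, 0) (16, 0) (16, 42.1611)]  |A|=686.695
4. ⊥bis P7·P2 via (6.885,11.23): [(0, 43.6757) (0, 14.2394) (16, 7.2459) (16, 42.1611)]  |A|=514.8128
5. ⊥bis P7·P3 via (9.35,20.675): [(0, 20.0845) (0, 14.2394) (16, 7.2459) (16, 21.095)]  |A|=157.5535
6. ⊥bis P7·P4 via (8.08,11.79): [(0, 20.0845) (0, 14.2394) (1.7471, 13.4757) (16, 9.6818) (16, 21.095)]  |A|=140.1942
7. ⊥bis P7·P5 via (8.05,16.755): [(6.5744, 20.4997) (10.2321, 11.2171) (16, 9.6818) (16, 21.095)]  |A|=77.7503
8. ⊥bis P7·P6 via (7.205,54.255): [(6.5744, 20.4997) (10.2321, 11.2171) (16, 9.6818) (16, 21.095)]  |A|=77.7503
9. canonical 4-gon: [(6.5744, 20.4997) (10.2321, 11.2171) (16, 9.6818) (16, 21.095)]
10. shoelace: 77.7503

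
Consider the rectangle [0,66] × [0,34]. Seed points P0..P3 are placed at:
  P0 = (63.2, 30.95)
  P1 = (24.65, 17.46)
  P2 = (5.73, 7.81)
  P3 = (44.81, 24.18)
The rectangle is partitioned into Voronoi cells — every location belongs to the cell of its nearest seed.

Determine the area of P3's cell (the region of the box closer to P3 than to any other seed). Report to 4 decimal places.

Area of P3's cell: 744.2944

1. box [0,66]×[0,34]: [(0, 0) (66, 0) (66, 34) (0, 34)]
2. ⊥bis P3·P0 via (54.005,27.565): [(0, 0) (64.1526, 0) (51.6361, 34) (0, 34)]  |A|=1968.4077
3. ⊥bis P3·P1 via (34.73,20.82): [(41.67, 0) (64.1526, 0) (51.6361, 34) (30.3367, 34)]  |A|=744.2944
4. ⊥bis P3·P2 via (25.27,15.995): [(41.67, 0) (64.1526, 0) (51.6361, 34) (30.3367, 34)]  |A|=744.2944
5. canonical 4-gon: [(41.67, 0) (64.1526, 0) (51.6361, 34) (30.3367, 34)]
6. shoelace: 744.2944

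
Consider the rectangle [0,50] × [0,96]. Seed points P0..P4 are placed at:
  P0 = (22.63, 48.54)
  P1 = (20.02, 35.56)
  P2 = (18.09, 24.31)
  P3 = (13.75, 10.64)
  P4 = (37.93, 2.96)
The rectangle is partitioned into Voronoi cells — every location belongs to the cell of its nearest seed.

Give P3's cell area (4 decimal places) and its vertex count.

1. box [0,50]×[0,96]: [(0, 0) (50, 0) (50, 96) (0, 96)]
2. ⊥bis P3·P0 via (18.19,29.59): [(0, 33.8519) (0, 0) (50, 0) (50, 22.1369)]  |A|=1399.7206
3. ⊥bis P3·P1 via (16.885,23.1): [(0, 27.3484) (0, 0) (50, 0) (50, 14.7681)]  |A|=1052.9112
4. ⊥bis P3·P2 via (15.92,17.475): [(0, 22.5293) (0, 0) (50, 0) (50, 6.6552)]  |A|=729.6125
5. ⊥bis P3·P4 via (25.84,6.8): [(28.0113, 13.6362) (0, 22.5293) (0, 0) (23.6802, 0)]  |A|=476.9921
6. canonical 4-gon: [(28.0113, 13.6362) (0, 22.5293) (0, 0) (23.6802, 0)]
7. shoelace: 476.9921

Area of P3's cell: 476.9921 (4 vertices)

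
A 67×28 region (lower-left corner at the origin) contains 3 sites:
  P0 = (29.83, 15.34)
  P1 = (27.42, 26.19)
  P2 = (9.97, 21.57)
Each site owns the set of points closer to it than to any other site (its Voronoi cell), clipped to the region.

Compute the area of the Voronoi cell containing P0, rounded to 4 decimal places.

Area of P0's cell: 1182.7861

1. box [0,67]×[0,28]: [(0, 0) (67, 0) (67, 28) (0, 28)]
2. ⊥bis P0·P1 via (28.625,20.765): [(0, 14.4068) (0, 0) (67, 0) (67, 28) (61.1975, 28)]  |A|=1460.0656
3. ⊥bis P0·P2 via (19.9,18.455): [(20.0254, 18.8549) (14.1107, 0) (67, 0) (67, 28) (61.1975, 28)]  |A|=1182.7861
4. canonical 5-gon: [(20.0254, 18.8549) (14.1107, 0) (67, 0) (67, 28) (61.1975, 28)]
5. shoelace: 1182.7861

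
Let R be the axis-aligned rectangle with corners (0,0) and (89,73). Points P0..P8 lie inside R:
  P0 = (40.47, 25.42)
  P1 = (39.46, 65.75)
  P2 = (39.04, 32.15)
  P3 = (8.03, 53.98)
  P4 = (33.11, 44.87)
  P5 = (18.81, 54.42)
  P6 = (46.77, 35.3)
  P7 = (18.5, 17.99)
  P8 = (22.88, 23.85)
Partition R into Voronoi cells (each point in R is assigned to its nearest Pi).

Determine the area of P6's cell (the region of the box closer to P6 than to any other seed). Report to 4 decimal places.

Area of P6's cell: 1834.7880

1. box [0,89]×[0,73]: [(0, 0) (89, 0) (89, 73) (0, 73)]
2. ⊥bis P6·P0 via (43.62,30.36): [(0, 58.1744) (89, 1.4234) (89, 73) (0, 73)]  |A|=3844.9009
3. ⊥bis P6·P1 via (43.115,50.525): [(20.5075, 45.0977) (89, 1.4234) (89, 61.5404)]  |A|=2058.7832
4. ⊥bis P6·P2 via (42.905,33.725): [(36.6877, 48.982) (44.5066, 29.7946) (89, 1.4234) (89, 61.5404)]  |A|=1888.3697
5. ⊥bis P6·P3 via (27.4,44.64): [(36.6877, 48.982) (44.5066, 29.7946) (89, 1.4234) (89, 61.5404)]  |A|=1888.3697
6. ⊥bis P6·P4 via (39.94,40.085): [(48.091, 51.7196) (40.176, 40.4219) (44.5066, 29.7946) (89, 1.4234) (89, 61.5404)]  |A|=1834.788
7. ⊥bis P6·P5 via (32.79,44.86): [(48.091, 51.7196) (40.176, 40.4219) (44.5066, 29.7946) (89, 1.4234) (89, 61.5404)]  |A|=1834.788
8. ⊥bis P6·P7 via (32.635,26.645): [(48.091, 51.7196) (40.176, 40.4219) (44.5066, 29.7946) (89, 1.4234) (89, 61.5404)]  |A|=1834.788
9. ⊥bis P6·P8 via (34.825,29.575): [(48.091, 51.7196) (40.176, 40.4219) (44.5066, 29.7946) (89, 1.4234) (89, 61.5404)]  |A|=1834.788
10. canonical 5-gon: [(48.091, 51.7196) (40.176, 40.4219) (44.5066, 29.7946) (89, 1.4234) (89, 61.5404)]
11. shoelace: 1834.788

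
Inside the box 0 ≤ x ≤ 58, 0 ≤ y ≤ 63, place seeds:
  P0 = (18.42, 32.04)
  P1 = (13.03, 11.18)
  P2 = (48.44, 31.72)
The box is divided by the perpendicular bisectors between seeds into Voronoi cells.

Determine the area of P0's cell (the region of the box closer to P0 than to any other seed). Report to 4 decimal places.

1. box [0,58]×[0,63]: [(0, 0) (58, 0) (58, 63) (0, 63)]
2. ⊥bis P0·P1 via (15.725,21.61): [(0, 25.6732) (58, 10.6866) (58, 63) (0, 63)]  |A|=2599.5668
3. ⊥bis P0·P2 via (33.43,31.88): [(0, 25.6732) (33.2722, 17.076) (33.7617, 63) (0, 63)]  |A|=1396.2096
4. canonical 4-gon: [(0, 25.6732) (33.2722, 17.076) (33.7617, 63) (0, 63)]
5. shoelace: 1396.2096

Area of P0's cell: 1396.2096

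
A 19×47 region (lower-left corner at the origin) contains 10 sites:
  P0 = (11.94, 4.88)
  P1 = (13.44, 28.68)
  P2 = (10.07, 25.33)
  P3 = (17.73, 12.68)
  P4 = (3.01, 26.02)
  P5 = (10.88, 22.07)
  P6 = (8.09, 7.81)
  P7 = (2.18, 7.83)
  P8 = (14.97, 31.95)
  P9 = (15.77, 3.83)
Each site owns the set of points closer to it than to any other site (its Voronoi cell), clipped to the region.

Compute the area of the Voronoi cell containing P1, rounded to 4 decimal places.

Area of P1's cell: 54.5141

1. box [0,19]×[0,47]: [(0, 0) (19, 0) (19, 47) (0, 47)]
2. ⊥bis P1·P0 via (12.69,16.78): [(0, 17.5798) (19, 16.3823) (19, 47) (0, 47)]  |A|=570.36
3. ⊥bis P1·P2 via (11.755,27.005): [(0, 38.8302) (19, 19.7167) (19, 47) (0, 47)]  |A|=336.8042
4. ⊥bis P1·P3 via (15.585,20.68): [(0, 38.8302) (17.5253, 21.2002) (19, 21.5956) (19, 47) (0, 47)]  |A|=335.4188
5. ⊥bis P1·P4 via (8.225,27.35): [(7.1252, 31.6625) (17.5253, 21.2002) (19, 21.5956) (19, 47) (3.2136, 47)]  |A|=281.6688
6. ⊥bis P1·P5 via (12.16,25.375): [(7.1252, 31.6625) (14.1361, 24.6097) (19, 22.7259) (19, 47) (3.2136, 47)]  |A|=275.7361
7. ⊥bis P1·P6 via (10.765,18.245): [(7.1252, 31.6625) (14.1361, 24.6097) (19, 22.7259) (19, 47) (3.2136, 47)]  |A|=275.7361
8. ⊥bis P1·P7 via (7.81,18.255): [(7.1252, 31.6625) (14.1361, 24.6097) (19, 22.7259) (19, 47) (3.2136, 47)]  |A|=275.7361
9. ⊥bis P1·P8 via (14.205,30.315): [(6.5561, 33.8938) (7.1252, 31.6625) (14.1361, 24.6097) (19, 22.7259) (19, 28.0715)]  |A|=54.5141
10. ⊥bis P1·P9 via (14.605,16.255): [(6.5561, 33.8938) (7.1252, 31.6625) (14.1361, 24.6097) (19, 22.7259) (19, 28.0715)]  |A|=54.5141
11. canonical 5-gon: [(6.5561, 33.8938) (7.1252, 31.6625) (14.1361, 24.6097) (19, 22.7259) (19, 28.0715)]
12. shoelace: 54.5141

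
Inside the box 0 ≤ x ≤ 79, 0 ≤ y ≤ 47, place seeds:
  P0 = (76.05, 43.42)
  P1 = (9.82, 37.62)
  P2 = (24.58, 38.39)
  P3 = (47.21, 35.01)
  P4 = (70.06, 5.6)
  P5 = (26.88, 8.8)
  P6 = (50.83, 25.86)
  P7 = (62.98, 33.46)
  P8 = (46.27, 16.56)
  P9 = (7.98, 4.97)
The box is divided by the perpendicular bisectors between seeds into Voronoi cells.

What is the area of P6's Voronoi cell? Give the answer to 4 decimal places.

1. box [0,79]×[0,47]: [(0, 0) (79, 0) (79, 47) (0, 47)]
2. ⊥bis P6·P0 via (63.44,34.64): [(0, 0) (79, 0) (79, 12.2924) (54.8341, 47) (0, 47)]  |A|=3293.6297
3. ⊥bis P6·P1 via (30.325,31.74): [(21.2233, 0) (79, 0) (79, 12.2924) (54.8341, 47) (34.7009, 47)]  |A|=1979.4109
4. ⊥bis P6·P2 via (37.705,32.125): [(22.3707, 0) (79, 0) (79, 12.2924) (54.8341, 47) (44.8053, 47)]  |A|=1714.9937
5. ⊥bis P6·P3 via (49.02,30.435): [(34.0762, 24.5228) (22.3707, 0) (79, 0) (79, 12.2924) (62.6212, 35.816)]  |A|=1398.691
6. ⊥bis P6·P4 via (60.445,15.73): [(34.0762, 24.5228) (22.3707, 0) (43.8725, 0) (70.1757, 24.966) (62.6212, 35.816)]  |A|=905.9577
7. ⊥bis P6·P5 via (38.855,17.33): [(34.0762, 24.5228) (33.9379, 24.233) (48.2439, 4.1492) (70.1757, 24.966) (62.6212, 35.816)]  |A|=571.8543
8. ⊥bis P6·P7 via (56.905,29.66): [(54.9522, 32.7819) (34.0762, 24.5228) (33.9379, 24.233) (48.2439, 4.1492) (63.6911, 18.8111)]  |A|=446.5982
9. ⊥bis P6·P8 via (48.55,21.21): [(54.9522, 32.7819) (38.3473, 26.2126) (60.2002, 15.4976) (63.6911, 18.8111)]  |A|=199.6033
10. ⊥bis P6·P9 via (29.405,15.415): [(54.9522, 32.7819) (38.3473, 26.2126) (60.2002, 15.4976) (63.6911, 18.8111)]  |A|=199.6033
11. canonical 4-gon: [(54.9522, 32.7819) (38.3473, 26.2126) (60.2002, 15.4976) (63.6911, 18.8111)]
12. shoelace: 199.6033

Area of P6's cell: 199.6033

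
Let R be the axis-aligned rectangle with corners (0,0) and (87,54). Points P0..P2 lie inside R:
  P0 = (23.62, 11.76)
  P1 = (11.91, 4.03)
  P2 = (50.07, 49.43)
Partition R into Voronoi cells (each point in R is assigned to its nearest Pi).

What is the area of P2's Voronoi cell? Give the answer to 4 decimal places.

Area of P2's cell: 2431.8907

1. box [0,87]×[0,54]: [(0, 0) (87, 0) (87, 54) (0, 54)]
2. ⊥bis P2·P0 via (36.845,30.595): [(80.4183, 0) (87, 0) (87, 54) (3.5117, 54)]  |A|=2431.8907
3. ⊥bis P2·P1 via (30.99,26.73): [(80.4183, 0) (87, 0) (87, 54) (3.5117, 54)]  |A|=2431.8907
4. canonical 4-gon: [(80.4183, 0) (87, 0) (87, 54) (3.5117, 54)]
5. shoelace: 2431.8907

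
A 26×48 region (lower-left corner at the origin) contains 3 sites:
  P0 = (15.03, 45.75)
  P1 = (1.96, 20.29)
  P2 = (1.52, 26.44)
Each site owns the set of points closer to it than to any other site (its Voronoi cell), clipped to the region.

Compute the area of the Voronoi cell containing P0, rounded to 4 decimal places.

1. box [0,26]×[0,48]: [(0, 0) (26, 0) (26, 48) (0, 48)]
2. ⊥bis P0·P1 via (8.495,33.02): [(0, 37.3809) (26, 24.0337) (26, 48) (0, 48)]  |A|=449.6092
3. ⊥bis P0·P2 via (8.275,36.095): [(0, 41.8845) (24.1759, 24.9702) (26, 24.0337) (26, 48) (0, 48)]  |A|=395.1705
4. canonical 5-gon: [(0, 41.8845) (24.1759, 24.9702) (26, 24.0337) (26, 48) (0, 48)]
5. shoelace: 395.1705

Area of P0's cell: 395.1705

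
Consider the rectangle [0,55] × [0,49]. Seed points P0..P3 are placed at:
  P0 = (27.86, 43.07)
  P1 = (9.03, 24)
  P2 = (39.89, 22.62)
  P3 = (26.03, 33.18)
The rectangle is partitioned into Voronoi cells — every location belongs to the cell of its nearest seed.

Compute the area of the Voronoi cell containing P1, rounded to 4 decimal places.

1. box [0,55]×[0,49]: [(0, 0) (55, 0) (55, 49) (0, 49)]
2. ⊥bis P1·P0 via (18.445,33.535): [(0, 0) (52.4074, 0) (2.7829, 49) (0, 49)]  |A|=1352.1627
3. ⊥bis P1·P2 via (24.46,23.31): [(0, 0) (23.4176, 0) (24.6435, 27.4145) (2.7829, 49) (0, 49)]  |A|=954.7927
4. ⊥bis P1·P3 via (17.53,28.59): [(0, 0) (23.4176, 0) (24.1481, 16.3343) (10.7643, 41.119) (2.7829, 49) (0, 49)]  |A|=874.5058
5. canonical 6-gon: [(0, 0) (23.4176, 0) (24.1481, 16.3343) (10.7643, 41.119) (2.7829, 49) (0, 49)]
6. shoelace: 874.5058

Area of P1's cell: 874.5058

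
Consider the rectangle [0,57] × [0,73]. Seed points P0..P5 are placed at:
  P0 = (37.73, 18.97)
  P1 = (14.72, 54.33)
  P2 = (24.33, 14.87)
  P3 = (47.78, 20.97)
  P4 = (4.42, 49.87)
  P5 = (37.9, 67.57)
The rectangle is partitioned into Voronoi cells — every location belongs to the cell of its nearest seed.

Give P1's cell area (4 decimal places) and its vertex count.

1. box [0,57]×[0,73]: [(0, 0) (57, 0) (57, 73) (0, 73)]
2. ⊥bis P1·P0 via (26.225,36.65): [(0, 19.5845) (57, 56.6764) (57, 73) (0, 73)]  |A|=1987.5659
3. ⊥bis P1·P2 via (19.525,34.6): [(0, 29.8449) (25.1977, 35.9815) (57, 56.6764) (57, 73) (0, 73)]  |A|=1858.2957
4. ⊥bis P1·P3 via (31.25,37.65): [(0, 29.8449) (25.1977, 35.9815) (37.921, 44.261) (57, 63.1684) (57, 73) (0, 73)]  |A|=1796.3647
5. ⊥bis P1·P4 via (9.57,52.1): [(17.3745, 34.0763) (25.1977, 35.9815) (37.921, 44.261) (57, 63.1684) (57, 73) (0.5201, 73)]  |A|=1411.3447
6. ⊥bis P1·P5 via (26.31,60.95): [(17.3745, 34.0763) (25.1977, 35.9815) (36.4057, 43.2749) (19.4273, 73) (0.5201, 73)]  |A|=746.7626
7. canonical 5-gon: [(17.3745, 34.0763) (25.1977, 35.9815) (36.4057, 43.2749) (19.4273, 73) (0.5201, 73)]
8. shoelace: 746.7626

Area of P1's cell: 746.7626 (5 vertices)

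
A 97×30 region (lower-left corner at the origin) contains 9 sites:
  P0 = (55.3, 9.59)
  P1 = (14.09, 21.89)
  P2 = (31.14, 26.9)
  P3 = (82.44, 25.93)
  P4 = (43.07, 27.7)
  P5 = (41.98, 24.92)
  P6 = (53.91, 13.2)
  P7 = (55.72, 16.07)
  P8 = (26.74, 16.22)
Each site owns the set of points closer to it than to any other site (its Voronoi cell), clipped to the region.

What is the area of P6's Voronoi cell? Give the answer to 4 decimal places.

Area of P6's cell: 113.9395

1. box [0,97]×[0,30]: [(0, 0) (97, 0) (97, 30) (0, 30)]
2. ⊥bis P6·P0 via (54.605,11.395): [(0, 0) (25.0108, 0) (97, 27.7188) (97, 30) (0, 30)]  |A|=1912.2714
3. ⊥bis P6·P1 via (34,17.545): [(30.6445, 2.1692) (97, 27.7188) (97, 30) (36.7181, 30)]  |A|=914.5304
4. ⊥bis P6·P2 via (42.525,20.05): [(32.105, 2.7316) (97, 27.7188) (97, 30) (48.5116, 30)]  |A|=735.1189
5. ⊥bis P6·P3 via (68.175,19.565): [(32.105, 2.7316) (69.2964, 17.0518) (63.5189, 30) (48.5116, 30)]  |A|=486.7608
6. ⊥bis P6·P4 via (48.49,20.45): [(38.0859, 12.6721) (32.105, 2.7316) (69.2964, 17.0518) (63.5189, 30) (61.2644, 30)]  |A|=376.2705
7. ⊥bis P6·P5 via (47.945,19.06): [(51.5797, 22.7598) (32.4228, 3.2596) (32.105, 2.7316) (69.2964, 17.0518) (63.5189, 30) (61.2644, 30)]  |A|=341.3303
8. ⊥bis P6·P7 via (54.815,14.635): [(47.889, 19.003) (32.4228, 3.2596) (32.105, 2.7316) (57.9253, 12.6735)]  |A|=133.1874
9. ⊥bis P6·P8 via (40.325,14.71): [(47.889, 19.003) (39.8981, 10.8689) (39.3016, 5.5025) (57.9253, 12.6735)]  |A|=113.9395
10. canonical 4-gon: [(47.889, 19.003) (39.8981, 10.8689) (39.3016, 5.5025) (57.9253, 12.6735)]
11. shoelace: 113.9395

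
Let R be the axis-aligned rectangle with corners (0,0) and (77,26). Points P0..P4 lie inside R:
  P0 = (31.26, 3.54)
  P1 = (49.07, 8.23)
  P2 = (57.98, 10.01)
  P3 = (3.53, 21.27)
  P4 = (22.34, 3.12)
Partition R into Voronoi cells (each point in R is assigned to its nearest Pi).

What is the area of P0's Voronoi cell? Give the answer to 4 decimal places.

Area of P0's cell: 310.5221

1. box [0,77]×[0,26]: [(0, 0) (77, 0) (77, 26) (0, 26)]
2. ⊥bis P0·P1 via (40.165,5.885): [(0, 0) (41.7147, 0) (34.868, 26) (0, 26)]  |A|=995.5756
3. ⊥bis P0·P2 via (44.62,6.775): [(0, 0) (41.7147, 0) (34.868, 26) (0, 26)]  |A|=995.5756
4. ⊥bis P0·P3 via (17.395,12.405): [(9.4635, 0) (41.7147, 0) (34.868, 26) (26.0874, 26)]  |A|=533.4144
5. ⊥bis P0·P4 via (26.8,3.33): [(25.7569, 25.4832) (26.9568, 0) (41.7147, 0) (34.868, 26) (26.0874, 26)]  |A|=310.5221
6. canonical 5-gon: [(25.7569, 25.4832) (26.9568, 0) (41.7147, 0) (34.868, 26) (26.0874, 26)]
7. shoelace: 310.5221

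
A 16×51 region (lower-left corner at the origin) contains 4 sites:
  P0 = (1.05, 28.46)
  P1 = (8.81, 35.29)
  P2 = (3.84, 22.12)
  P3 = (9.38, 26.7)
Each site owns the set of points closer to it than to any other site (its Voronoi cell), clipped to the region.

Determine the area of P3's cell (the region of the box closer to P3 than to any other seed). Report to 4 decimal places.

Area of P3's cell: 123.3682

1. box [0,16]×[0,51]: [(0, 0) (16, 0) (16, 51) (0, 51)]
2. ⊥bis P3·P0 via (5.215,27.58): [(0, 2.8976) (0, 0) (16, 0) (16, 51) (10.1633, 51)]  |A|=571.5611
3. ⊥bis P3·P1 via (9.095,30.995): [(5.8916, 30.7824) (0, 2.8976) (0, 0) (16, 0) (16, 31.4532)]  |A|=413.7657
4. ⊥bis P3·P2 via (6.61,24.41): [(5.8916, 30.7824) (4.9655, 26.3992) (16, 13.0518) (16, 31.4532)]  |A|=123.3682
5. canonical 4-gon: [(5.8916, 30.7824) (4.9655, 26.3992) (16, 13.0518) (16, 31.4532)]
6. shoelace: 123.3682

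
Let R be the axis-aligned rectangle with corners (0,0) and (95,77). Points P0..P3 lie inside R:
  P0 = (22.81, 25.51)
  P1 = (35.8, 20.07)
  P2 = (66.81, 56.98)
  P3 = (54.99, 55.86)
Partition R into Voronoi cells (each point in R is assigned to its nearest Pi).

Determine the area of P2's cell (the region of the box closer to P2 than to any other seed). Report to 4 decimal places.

Area of P2's cell: 2060.7405

1. box [0,95]×[0,77]: [(0, 0) (95, 0) (95, 77) (0, 77)]
2. ⊥bis P2·P0 via (44.81,41.245): [(74.3095, 0) (95, 0) (95, 77) (19.237, 77)]  |A|=3713.456
3. ⊥bis P2·P1 via (51.305,38.525): [(39.9054, 48.1024) (95, 1.8146) (95, 77) (19.237, 77)]  |A|=3165.8395
4. ⊥bis P2·P3 via (60.9,56.42): [(63.5722, 28.2187) (95, 1.8146) (95, 77) (58.9499, 77)]  |A|=2060.7405
5. canonical 4-gon: [(63.5722, 28.2187) (95, 1.8146) (95, 77) (58.9499, 77)]
6. shoelace: 2060.7405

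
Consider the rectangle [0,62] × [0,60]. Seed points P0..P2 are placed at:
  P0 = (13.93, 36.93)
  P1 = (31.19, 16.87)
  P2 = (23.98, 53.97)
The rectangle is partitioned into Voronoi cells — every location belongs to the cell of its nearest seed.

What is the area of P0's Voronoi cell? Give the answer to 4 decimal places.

1. box [0,62]×[0,60]: [(0, 0) (62, 0) (62, 60) (0, 60)]
2. ⊥bis P0·P1 via (22.56,26.9): [(0, 7.489) (61.0296, 60) (0, 60)]  |A|=1602.3652
3. ⊥bis P0·P2 via (18.955,45.45): [(0, 56.6294) (0, 7.489) (33.8851, 36.6444)]  |A|=832.5664
4. canonical 3-gon: [(0, 56.6294) (0, 7.489) (33.8851, 36.6444)]
5. shoelace: 832.5664

Area of P0's cell: 832.5664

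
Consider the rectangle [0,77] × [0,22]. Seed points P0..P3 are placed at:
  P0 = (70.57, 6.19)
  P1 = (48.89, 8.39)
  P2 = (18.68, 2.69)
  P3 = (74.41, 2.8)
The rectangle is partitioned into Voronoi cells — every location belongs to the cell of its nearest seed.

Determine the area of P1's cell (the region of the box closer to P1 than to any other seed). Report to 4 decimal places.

1. box [0,77]×[0,22]: [(0, 0) (77, 0) (77, 22) (0, 22)]
2. ⊥bis P1·P0 via (59.73,7.29): [(0, 0) (58.9902, 0) (61.2227, 22) (0, 22)]  |A|=1322.3425
3. ⊥bis P1·P2 via (33.785,5.54): [(34.8303, 0) (58.9902, 0) (61.2227, 22) (30.6793, 22)]  |A|=601.7366
4. ⊥bis P1·P3 via (61.65,5.595): [(34.8303, 0) (58.9902, 0) (61.2227, 22) (30.6793, 22)]  |A|=601.7366
5. canonical 4-gon: [(34.8303, 0) (58.9902, 0) (61.2227, 22) (30.6793, 22)]
6. shoelace: 601.7366

Area of P1's cell: 601.7366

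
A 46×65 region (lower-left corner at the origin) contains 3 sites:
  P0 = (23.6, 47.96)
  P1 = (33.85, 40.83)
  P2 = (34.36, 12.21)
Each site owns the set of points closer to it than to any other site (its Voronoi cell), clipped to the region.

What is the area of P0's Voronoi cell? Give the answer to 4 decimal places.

1. box [0,46]×[0,65]: [(0, 0) (46, 0) (46, 65) (0, 65)]
2. ⊥bis P0·P1 via (28.725,44.395): [(0, 3.1003) (43.058, 65) (0, 65)]  |A|=1332.64
3. ⊥bis P0·P2 via (28.98,30.085): [(0, 21.3626) (16.0674, 26.1986) (43.058, 65) (0, 65)]  |A|=1185.926
4. canonical 4-gon: [(0, 21.3626) (16.0674, 26.1986) (43.058, 65) (0, 65)]
5. shoelace: 1185.926

Area of P0's cell: 1185.9260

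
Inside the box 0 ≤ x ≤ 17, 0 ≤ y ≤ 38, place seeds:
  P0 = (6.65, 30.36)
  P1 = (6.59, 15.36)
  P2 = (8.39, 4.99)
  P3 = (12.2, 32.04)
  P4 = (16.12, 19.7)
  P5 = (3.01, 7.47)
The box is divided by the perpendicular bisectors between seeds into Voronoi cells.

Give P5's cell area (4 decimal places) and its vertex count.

1. box [0,17]×[0,38]: [(0, 0) (17, 0) (17, 38) (0, 38)]
2. ⊥bis P5·P0 via (4.83,18.915): [(0, 19.6831) (0, 0) (17, 0) (17, 16.9797)]  |A|=311.6337
3. ⊥bis P5·P1 via (4.8,11.415): [(0, 13.5929) (0, 0) (17, 0) (17, 5.8794)]  |A|=165.5148
4. ⊥bis P5·P2 via (5.7,6.23): [(7.521, 10.1804) (0, 13.5929) (0, 0) (2.8282, 0)]  |A|=65.5122
5. ⊥bis P5·P3 via (7.605,19.755): [(7.521, 10.1804) (0, 13.5929) (0, 0) (2.8282, 0)]  |A|=65.5122
6. ⊥bis P5·P4 via (9.565,13.585): [(7.521, 10.1804) (0, 13.5929) (0, 0) (2.8282, 0)]  |A|=65.5122
7. canonical 4-gon: [(7.521, 10.1804) (0, 13.5929) (0, 0) (2.8282, 0)]
8. shoelace: 65.5122

Area of P5's cell: 65.5122 (4 vertices)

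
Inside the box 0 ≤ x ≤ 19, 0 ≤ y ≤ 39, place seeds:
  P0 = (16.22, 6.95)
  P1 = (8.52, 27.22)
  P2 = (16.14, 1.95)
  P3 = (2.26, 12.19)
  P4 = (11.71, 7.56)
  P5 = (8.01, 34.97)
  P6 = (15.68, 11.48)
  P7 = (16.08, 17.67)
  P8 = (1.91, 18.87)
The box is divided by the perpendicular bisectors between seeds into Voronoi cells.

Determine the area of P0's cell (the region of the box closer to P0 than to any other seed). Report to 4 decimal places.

Area of P0's cell: 24.6492

1. box [0,19]×[0,39]: [(0, 0) (19, 0) (19, 39) (0, 39)]
2. ⊥bis P0·P1 via (12.37,17.085): [(0, 12.386) (0, 0) (19, 0) (19, 19.6035)]  |A|=303.9006
3. ⊥bis P0·P2 via (16.18,4.45): [(0, 12.386) (0, 4.7089) (19, 4.4049) (19, 19.6035)]  |A|=217.3199
4. ⊥bis P0·P3 via (9.24,9.57): [(12.0094, 16.948) (7.3711, 4.5909) (19, 4.4049) (19, 19.6035)]  |A|=125.4052
5. ⊥bis P0·P4 via (13.965,7.255): [(15.453, 18.2561) (13.5912, 4.4914) (19, 4.4049) (19, 19.6035)]  |A|=64.2609
6. ⊥bis P0·P5 via (12.115,20.96): [(15.453, 18.2561) (13.5912, 4.4914) (19, 4.4049) (19, 19.6035)]  |A|=64.2609
7. ⊥bis P0·P6 via (15.95,9.215): [(14.2019, 9.0066) (13.5912, 4.4914) (19, 4.4049) (19, 9.5786)]  |A|=24.6492
8. ⊥bis P0·P7 via (16.15,12.31): [(14.2019, 9.0066) (13.5912, 4.4914) (19, 4.4049) (19, 9.5786)]  |A|=24.6492
9. ⊥bis P0·P8 via (9.065,12.91): [(14.2019, 9.0066) (13.5912, 4.4914) (19, 4.4049) (19, 9.5786)]  |A|=24.6492
10. canonical 4-gon: [(14.2019, 9.0066) (13.5912, 4.4914) (19, 4.4049) (19, 9.5786)]
11. shoelace: 24.6492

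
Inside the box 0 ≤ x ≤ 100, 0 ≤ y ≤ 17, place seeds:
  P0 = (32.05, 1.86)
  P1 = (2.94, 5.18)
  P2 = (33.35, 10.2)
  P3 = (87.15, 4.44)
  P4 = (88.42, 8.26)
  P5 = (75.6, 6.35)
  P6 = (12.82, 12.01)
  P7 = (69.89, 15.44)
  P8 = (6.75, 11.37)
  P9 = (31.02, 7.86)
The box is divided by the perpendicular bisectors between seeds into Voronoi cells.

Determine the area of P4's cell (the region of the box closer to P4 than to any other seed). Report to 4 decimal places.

1. box [0,100]×[0,17]: [(0, 0) (100, 0) (100, 17) (0, 17)]
2. ⊥bis P4·P0 via (60.235,5.06): [(60.8095, 0) (100, 0) (100, 17) (58.8794, 17)]  |A|=682.6446
3. ⊥bis P4·P1 via (45.68,6.72): [(60.8095, 0) (100, 0) (100, 17) (58.8794, 17)]  |A|=682.6446
4. ⊥bis P4·P2 via (60.885,9.23): [(60.619, 1.6781) (60.8095, 0) (100, 0) (100, 17) (61.1587, 17)]  |A|=665.1827
5. ⊥bis P4·P3 via (87.785,6.35): [(61.0961, 15.223) (100, 2.289) (100, 17) (61.1587, 17)]  |A|=320.668
6. ⊥bis P4·P5 via (82.01,7.305): [(81.8587, 8.3202) (100, 2.289) (100, 17) (80.5656, 17)]  |A|=217.7811
7. ⊥bis P4·P6 via (50.62,10.135): [(81.8587, 8.3202) (100, 2.289) (100, 17) (80.5656, 17)]  |A|=217.7811
8. ⊥bis P4·P7 via (79.155,11.85): [(80.728, 15.9096) (81.8587, 8.3202) (100, 2.289) (100, 17) (81.1505, 17)]  |A|=217.4622
9. ⊥bis P4·P8 via (47.585,9.815): [(80.728, 15.9096) (81.8587, 8.3202) (100, 2.289) (100, 17) (81.1505, 17)]  |A|=217.4622
10. ⊥bis P4·P9 via (59.72,8.06): [(80.728, 15.9096) (81.8587, 8.3202) (100, 2.289) (100, 17) (81.1505, 17)]  |A|=217.4622
11. canonical 5-gon: [(80.728, 15.9096) (81.8587, 8.3202) (100, 2.289) (100, 17) (81.1505, 17)]
12. shoelace: 217.4622

Area of P4's cell: 217.4622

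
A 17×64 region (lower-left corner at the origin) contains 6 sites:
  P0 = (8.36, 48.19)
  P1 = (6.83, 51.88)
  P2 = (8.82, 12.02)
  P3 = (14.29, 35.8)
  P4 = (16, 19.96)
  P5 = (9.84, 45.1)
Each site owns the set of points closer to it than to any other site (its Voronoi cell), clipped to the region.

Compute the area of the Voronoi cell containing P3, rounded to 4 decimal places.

Area of P3's cell: 196.7317

1. box [0,17]×[0,64]: [(0, 0) (17, 0) (17, 64) (0, 64)]
2. ⊥bis P3·P0 via (11.325,41.995): [(0, 36.5747) (0, 0) (17, 0) (17, 44.7111)]  |A|=690.9297
3. ⊥bis P3·P1 via (10.56,43.84): [(0, 36.5747) (0, 0) (17, 0) (17, 44.7111)]  |A|=690.9297
4. ⊥bis P3·P2 via (11.555,23.91): [(0, 36.5747) (0, 26.5679) (17, 22.6575) (17, 44.7111)]  |A|=272.5133
5. ⊥bis P3·P4 via (15.145,27.88): [(0, 36.5747) (0, 26.5679) (0.9554, 26.3482) (17, 28.0803) (17, 44.7111)]  |A|=229.0105
6. ⊥bis P3·P5 via (12.065,40.45): [(0, 34.677) (0, 26.5679) (0.9554, 26.3482) (17, 28.0803) (17, 42.8114)]  |A|=196.7317
7. canonical 5-gon: [(0, 34.677) (0, 26.5679) (0.9554, 26.3482) (17, 28.0803) (17, 42.8114)]
8. shoelace: 196.7317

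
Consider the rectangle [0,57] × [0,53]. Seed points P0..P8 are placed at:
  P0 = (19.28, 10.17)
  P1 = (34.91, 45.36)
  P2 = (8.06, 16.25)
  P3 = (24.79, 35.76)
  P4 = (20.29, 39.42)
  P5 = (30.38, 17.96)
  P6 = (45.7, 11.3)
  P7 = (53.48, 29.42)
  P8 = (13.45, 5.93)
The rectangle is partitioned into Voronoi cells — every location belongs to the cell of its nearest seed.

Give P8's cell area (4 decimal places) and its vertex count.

Area of P8's cell: 173.6720 (4 vertices)

1. box [0,57]×[0,53]: [(0, 0) (57, 0) (57, 53) (0, 53)]
2. ⊥bis P8·P0 via (16.365,8.05): [(0, 30.5519) (0, 0) (22.2195, 0)]  |A|=339.4244
3. ⊥bis P8·P1 via (24.18,25.645): [(0, 30.5519) (0, 0) (22.2195, 0)]  |A|=339.4244
4. ⊥bis P8·P2 via (10.755,11.09): [(13.2184, 12.3766) (0, 5.4728) (0, 0) (22.2195, 0)]  |A|=173.672
5. ⊥bis P8·P3 via (19.12,20.845): [(13.2184, 12.3766) (0, 5.4728) (0, 0) (22.2195, 0)]  |A|=173.672
6. ⊥bis P8·P4 via (16.87,22.675): [(13.2184, 12.3766) (0, 5.4728) (0, 0) (22.2195, 0)]  |A|=173.672
7. ⊥bis P8·P5 via (21.915,11.945): [(13.2184, 12.3766) (0, 5.4728) (0, 0) (22.2195, 0)]  |A|=173.672
8. ⊥bis P8·P6 via (29.575,8.615): [(13.2184, 12.3766) (0, 5.4728) (0, 0) (22.2195, 0)]  |A|=173.672
9. ⊥bis P8·P7 via (33.465,17.675): [(13.2184, 12.3766) (0, 5.4728) (0, 0) (22.2195, 0)]  |A|=173.672
10. canonical 4-gon: [(13.2184, 12.3766) (0, 5.4728) (0, 0) (22.2195, 0)]
11. shoelace: 173.672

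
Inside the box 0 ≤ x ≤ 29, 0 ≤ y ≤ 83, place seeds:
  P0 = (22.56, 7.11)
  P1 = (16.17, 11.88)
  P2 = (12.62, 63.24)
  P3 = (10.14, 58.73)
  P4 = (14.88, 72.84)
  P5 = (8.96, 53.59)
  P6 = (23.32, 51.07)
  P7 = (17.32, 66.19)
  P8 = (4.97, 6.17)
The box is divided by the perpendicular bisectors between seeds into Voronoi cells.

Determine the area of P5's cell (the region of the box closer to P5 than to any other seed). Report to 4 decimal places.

1. box [0,29]×[0,83]: [(0, 0) (29, 0) (29, 83) (0, 83)]
2. ⊥bis P5·P0 via (15.76,30.35): [(0, 25.7386) (29, 34.224) (29, 83) (0, 83)]  |A|=1537.5416
3. ⊥bis P5·P1 via (12.565,32.735): [(0, 30.563) (29, 35.576) (29, 83) (0, 83)]  |A|=1447.9849
4. ⊥bis P5·P2 via (10.79,58.415): [(0, 62.5074) (0, 30.563) (29, 35.576) (29, 51.5084)]  |A|=694.2138
5. ⊥bis P5·P3 via (9.55,56.16): [(27.7548, 51.9807) (0, 58.3524) (0, 30.563) (29, 35.576) (29, 51.5084)]  |A|=636.5538
6. ⊥bis P5·P4 via (11.92,63.215): [(27.7548, 51.9807) (0, 58.3524) (0, 30.563) (29, 35.576) (29, 51.5084)]  |A|=636.5538
7. ⊥bis P5·P6 via (16.14,52.33): [(16.5309, 54.5574) (0, 58.3524) (0, 30.563) (12.7056, 32.7593)]  |A|=363.9696
8. ⊥bis P5·P7 via (13.14,59.89): [(16.5309, 54.5574) (0, 58.3524) (0, 30.563) (12.7056, 32.7593)]  |A|=363.9696
9. ⊥bis P5·P8 via (6.965,29.88): [(16.5309, 54.5574) (0, 58.3524) (0, 30.563) (12.7056, 32.7593)]  |A|=363.9696
10. canonical 4-gon: [(16.5309, 54.5574) (0, 58.3524) (0, 30.563) (12.7056, 32.7593)]
11. shoelace: 363.9696

Area of P5's cell: 363.9696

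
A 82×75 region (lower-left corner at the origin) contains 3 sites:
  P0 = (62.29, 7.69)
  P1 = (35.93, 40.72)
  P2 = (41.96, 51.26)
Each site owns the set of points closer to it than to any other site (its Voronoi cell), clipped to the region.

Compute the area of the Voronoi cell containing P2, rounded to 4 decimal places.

1. box [0,82]×[0,75]: [(0, 0) (82, 0) (82, 75) (0, 75)]
2. ⊥bis P2·P0 via (52.125,29.475): [(0, 5.1532) (82, 43.4148) (82, 75) (0, 75)]  |A|=4158.7108
3. ⊥bis P2·P1 via (38.945,45.99): [(0, 68.2707) (60.7652, 33.5065) (82, 43.4148) (82, 75) (0, 75)]  |A|=2241.0386
4. canonical 5-gon: [(0, 68.2707) (60.7652, 33.5065) (82, 43.4148) (82, 75) (0, 75)]
5. shoelace: 2241.0386

Area of P2's cell: 2241.0386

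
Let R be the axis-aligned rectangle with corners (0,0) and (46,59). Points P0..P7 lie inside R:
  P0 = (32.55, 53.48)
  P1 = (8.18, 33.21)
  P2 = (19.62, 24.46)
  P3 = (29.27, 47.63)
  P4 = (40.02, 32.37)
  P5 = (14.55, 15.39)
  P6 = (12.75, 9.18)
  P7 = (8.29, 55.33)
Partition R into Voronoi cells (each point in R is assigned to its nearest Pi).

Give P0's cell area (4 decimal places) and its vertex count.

Area of P0's cell: 238.3951 (5 vertices)

1. box [0,46]×[0,59]: [(0, 0) (46, 0) (46, 59) (0, 59)]
2. ⊥bis P0·P1 via (20.365,43.345): [(46, 12.5248) (46, 59) (7.3438, 59)]  |A|=898.277
3. ⊥bis P0·P2 via (26.085,38.97): [(22.7786, 40.4432) (46, 30.0968) (46, 59) (7.3438, 59)]  |A|=694.2546
4. ⊥bis P0·P3 via (30.91,50.555): [(46, 42.0943) (46, 59) (15.848, 59)]  |A|=254.8703
5. ⊥bis P0·P4 via (36.285,42.925): [(41.3327, 44.7112) (46, 46.3628) (46, 59) (15.848, 59)]  |A|=244.9091
6. ⊥bis P0·P5 via (23.55,34.435): [(41.3327, 44.7112) (46, 46.3628) (46, 59) (15.848, 59)]  |A|=244.9091
7. ⊥bis P0·P6 via (22.65,31.33): [(41.3327, 44.7112) (46, 46.3628) (46, 59) (15.848, 59)]  |A|=244.9091
8. ⊥bis P0·P7 via (20.42,54.405): [(20.5686, 56.3533) (41.3327, 44.7112) (46, 46.3628) (46, 59) (20.7704, 59)]  |A|=238.3951
9. canonical 5-gon: [(20.5686, 56.3533) (41.3327, 44.7112) (46, 46.3628) (46, 59) (20.7704, 59)]
10. shoelace: 238.3951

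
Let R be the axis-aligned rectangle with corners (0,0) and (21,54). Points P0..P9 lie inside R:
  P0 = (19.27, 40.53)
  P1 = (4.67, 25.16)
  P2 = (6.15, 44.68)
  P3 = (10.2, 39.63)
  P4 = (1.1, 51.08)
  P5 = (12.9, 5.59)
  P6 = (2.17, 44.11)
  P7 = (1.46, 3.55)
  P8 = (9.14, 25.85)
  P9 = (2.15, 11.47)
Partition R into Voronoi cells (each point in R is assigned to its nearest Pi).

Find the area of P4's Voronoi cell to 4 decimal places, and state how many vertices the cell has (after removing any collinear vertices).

Area of P4's cell: 46.8525 (4 vertices)

1. box [0,21]×[0,54]: [(0, 0) (21, 0) (21, 54) (0, 54)]
2. ⊥bis P4·P0 via (10.185,45.805): [(0, 28.2636) (14.9432, 54) (0, 54)]  |A|=192.2924
3. ⊥bis P4·P1 via (2.885,38.12): [(0, 37.7226) (5.9696, 38.5448) (14.9432, 54) (0, 54)]  |A|=164.0594
4. ⊥bis P4·P2 via (3.625,47.88): [(0, 45.0196) (11.381, 54) (0, 54)]  |A|=51.1029
5. ⊥bis P4·P3 via (5.65,45.355): [(0, 45.0196) (11.381, 54) (0, 54)]  |A|=51.1029
6. ⊥bis P4·P5 via (7,28.335): [(0, 45.0196) (11.381, 54) (0, 54)]  |A|=51.1029
7. ⊥bis P4·P6 via (1.635,47.595): [(0, 47.344) (3.6572, 47.9054) (11.381, 54) (0, 54)]  |A|=46.8525
8. ⊥bis P4·P7 via (1.28,27.315): [(0, 47.344) (3.6572, 47.9054) (11.381, 54) (0, 54)]  |A|=46.8525
9. ⊥bis P4·P8 via (5.12,38.465): [(0, 47.344) (3.6572, 47.9054) (11.381, 54) (0, 54)]  |A|=46.8525
10. ⊥bis P4·P9 via (1.625,31.275): [(0, 47.344) (3.6572, 47.9054) (11.381, 54) (0, 54)]  |A|=46.8525
11. canonical 4-gon: [(0, 47.344) (3.6572, 47.9054) (11.381, 54) (0, 54)]
12. shoelace: 46.8525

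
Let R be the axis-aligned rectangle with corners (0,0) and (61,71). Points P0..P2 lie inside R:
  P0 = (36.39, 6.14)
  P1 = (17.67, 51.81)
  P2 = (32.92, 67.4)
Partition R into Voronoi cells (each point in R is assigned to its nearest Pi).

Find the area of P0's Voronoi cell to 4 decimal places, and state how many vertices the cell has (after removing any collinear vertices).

Area of P0's cell: 1823.8050 (5 vertices)

1. box [0,61]×[0,71]: [(0, 0) (61, 0) (61, 71) (0, 71)]
2. ⊥bis P0·P1 via (27.03,28.975): [(0, 17.8955) (0, 0) (61, 0) (61, 42.8992)]  |A|=1854.2379
3. ⊥bis P0·P2 via (34.655,36.77): [(47.8737, 37.5188) (0, 17.8955) (0, 0) (61, 0) (61, 38.2623)]  |A|=1823.805
4. canonical 5-gon: [(47.8737, 37.5188) (0, 17.8955) (0, 0) (61, 0) (61, 38.2623)]
5. shoelace: 1823.805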